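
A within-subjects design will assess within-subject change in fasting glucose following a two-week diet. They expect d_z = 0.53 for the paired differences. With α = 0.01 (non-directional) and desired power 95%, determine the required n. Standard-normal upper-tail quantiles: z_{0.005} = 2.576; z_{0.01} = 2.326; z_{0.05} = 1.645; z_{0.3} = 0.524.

For a paired (one-sample on differences) test: n = ((z_{α/2} + z_β) / d)².
z_{α/2} + z_β = 2.576 + 1.645 = 4.221.
n = (4.221 / 0.53)² = 7.964² = 63.43.
Round up.

n = 64 pairs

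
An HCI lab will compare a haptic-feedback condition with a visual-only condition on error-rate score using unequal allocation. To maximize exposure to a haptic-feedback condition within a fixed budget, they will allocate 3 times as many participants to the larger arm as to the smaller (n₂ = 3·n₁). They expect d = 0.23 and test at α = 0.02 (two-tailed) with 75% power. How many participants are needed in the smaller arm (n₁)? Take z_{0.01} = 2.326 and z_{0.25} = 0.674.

n₁ = 227

With allocation ratio k = n₂/n₁ = 3, Var(x̄₁−x̄₂) = σ²(1/n₁ + 1/(k·n₁)) = σ²·(k+1)/(k·n₁).
So n₁ = (1 + 1/k)·((z_{α/2} + z_β)/d)² = 1.333 × (3.000/0.23)².
n₁ = 1.333 × 170.13 = 226.8.
Round up: n₁ = 227, giving n₂ = 3 × 227 = 681.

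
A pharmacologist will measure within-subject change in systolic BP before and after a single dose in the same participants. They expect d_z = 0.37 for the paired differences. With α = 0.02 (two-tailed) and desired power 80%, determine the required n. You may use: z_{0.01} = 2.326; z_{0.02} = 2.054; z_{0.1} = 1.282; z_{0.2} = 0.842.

For a paired (one-sample on differences) test: n = ((z_{α/2} + z_β) / d)².
z_{α/2} + z_β = 2.326 + 0.842 = 3.168.
n = (3.168 / 0.37)² = 8.562² = 73.31.
Round up.

n = 74 pairs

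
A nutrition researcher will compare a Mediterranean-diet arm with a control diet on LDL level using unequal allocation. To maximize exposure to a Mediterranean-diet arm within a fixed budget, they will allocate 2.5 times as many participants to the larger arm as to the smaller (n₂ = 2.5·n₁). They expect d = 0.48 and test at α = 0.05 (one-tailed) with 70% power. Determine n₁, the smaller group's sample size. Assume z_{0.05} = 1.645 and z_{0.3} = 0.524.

With allocation ratio k = n₂/n₁ = 2.5, Var(x̄₁−x̄₂) = σ²(1/n₁ + 1/(k·n₁)) = σ²·(k+1)/(k·n₁).
So n₁ = (1 + 1/k)·((z_{α} + z_β)/d)² = 1.400 × (2.169/0.48)².
n₁ = 1.400 × 20.42 = 28.6.
Round up: n₁ = 29, giving n₂ = ⌈2.5 × 29⌉ = ⌈72.5⌉ = 73.

n₁ = 29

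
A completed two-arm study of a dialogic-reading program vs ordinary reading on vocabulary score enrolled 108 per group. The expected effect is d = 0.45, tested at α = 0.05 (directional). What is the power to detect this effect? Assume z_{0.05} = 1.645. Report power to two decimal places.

power ≈ 0.95

For two equal groups, power = Φ(d·√(n/2) − z_{α}).
d·√(n/2) = 0.45 × √(108/2) = 0.45 × 7.348 = 3.307.
z_β = 3.307 − 1.645 = 1.662.
Power = Φ(1.662) = 0.952.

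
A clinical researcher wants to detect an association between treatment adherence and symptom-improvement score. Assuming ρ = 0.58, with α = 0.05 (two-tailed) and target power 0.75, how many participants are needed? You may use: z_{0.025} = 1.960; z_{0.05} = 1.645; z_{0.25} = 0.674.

n = 19

Fisher's z: C = ½·ln((1+r)/(1−r)) = ½·ln(3.7619) = 0.6625.
n = ((z_{α/2} + z_β)/C)² + 3.
(1.960 + 0.674) / 0.6625 = 2.634 / 0.6625 = 3.976.
n = 3.976² + 3 = 15.81 + 3 = 18.8.
Round up.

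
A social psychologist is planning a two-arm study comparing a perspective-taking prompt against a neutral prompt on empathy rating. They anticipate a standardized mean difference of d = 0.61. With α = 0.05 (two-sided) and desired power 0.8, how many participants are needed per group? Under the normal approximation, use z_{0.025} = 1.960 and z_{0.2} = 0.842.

n = 43 per group

For two independent groups with equal n: n = 2·((z_{α/2} + z_β) / d)².
z_{α/2} + z_β = 1.960 + 0.842 = 2.802.
n = 2 × (2.802 / 0.61)² = 2 × 4.593² = 2 × 21.10 = 42.2.
Round up to the next whole participant.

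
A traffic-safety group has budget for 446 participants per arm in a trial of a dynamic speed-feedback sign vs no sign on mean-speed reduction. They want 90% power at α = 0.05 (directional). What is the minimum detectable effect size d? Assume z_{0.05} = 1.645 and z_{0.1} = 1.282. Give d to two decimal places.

d_min ≈ 0.20

For two independent groups of n = 446 each: d_min = (z_{α} + z_β)·√(2/n).
z-sum = 1.645 + 1.282 = 2.927.
d_min = 2.927 × √(2/446) = 2.927 × 0.0670 = 0.196.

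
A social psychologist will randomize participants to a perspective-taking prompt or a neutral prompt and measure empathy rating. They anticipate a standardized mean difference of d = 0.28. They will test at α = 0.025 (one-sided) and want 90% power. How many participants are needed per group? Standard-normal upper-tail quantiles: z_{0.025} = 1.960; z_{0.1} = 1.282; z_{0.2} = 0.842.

For two independent groups with equal n: n = 2·((z_{α} + z_β) / d)².
z_{α} + z_β = 1.960 + 1.282 = 3.242.
n = 2 × (3.242 / 0.28)² = 2 × 11.579² = 2 × 134.06 = 268.1.
Round up to the next whole participant.

n = 269 per group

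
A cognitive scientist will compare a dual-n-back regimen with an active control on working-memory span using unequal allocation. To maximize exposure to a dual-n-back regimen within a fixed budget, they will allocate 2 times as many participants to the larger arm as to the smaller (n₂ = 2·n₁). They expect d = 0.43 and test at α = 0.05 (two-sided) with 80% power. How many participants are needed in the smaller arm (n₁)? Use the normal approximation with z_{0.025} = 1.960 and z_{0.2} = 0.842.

n₁ = 64

With allocation ratio k = n₂/n₁ = 2, Var(x̄₁−x̄₂) = σ²(1/n₁ + 1/(k·n₁)) = σ²·(k+1)/(k·n₁).
So n₁ = (1 + 1/k)·((z_{α/2} + z_β)/d)² = 1.500 × (2.802/0.43)².
n₁ = 1.500 × 42.46 = 63.7.
Round up: n₁ = 64, giving n₂ = 2 × 64 = 128.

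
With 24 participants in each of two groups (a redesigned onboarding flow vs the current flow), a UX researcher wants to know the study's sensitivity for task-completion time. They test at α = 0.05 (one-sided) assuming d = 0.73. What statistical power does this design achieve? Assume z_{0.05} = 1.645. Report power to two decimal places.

For two equal groups, power = Φ(d·√(n/2) − z_{α}).
d·√(n/2) = 0.73 × √(24/2) = 0.73 × 3.464 = 2.529.
z_β = 2.529 − 1.645 = 0.884.
Power = Φ(0.884) = 0.812.

power ≈ 0.81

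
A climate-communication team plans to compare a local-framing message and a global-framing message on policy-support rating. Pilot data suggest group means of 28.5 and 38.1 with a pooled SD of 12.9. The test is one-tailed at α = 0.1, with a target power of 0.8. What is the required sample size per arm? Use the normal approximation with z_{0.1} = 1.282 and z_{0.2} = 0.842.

Cohen's d = |M₁ − M₂| / SD_pooled = |28.5 − 38.1| / 12.9 = 9.6 / 12.9 = 0.744.
For two independent groups with equal n: n = 2·((z_{α} + z_β) / d)².
z_{α} + z_β = 1.282 + 0.842 = 2.124.
n = 2 × (2.124 / 0.744)² = 2 × 2.855² = 2 × 8.15 = 16.3.
Round up to the next whole participant.

n = 17 per group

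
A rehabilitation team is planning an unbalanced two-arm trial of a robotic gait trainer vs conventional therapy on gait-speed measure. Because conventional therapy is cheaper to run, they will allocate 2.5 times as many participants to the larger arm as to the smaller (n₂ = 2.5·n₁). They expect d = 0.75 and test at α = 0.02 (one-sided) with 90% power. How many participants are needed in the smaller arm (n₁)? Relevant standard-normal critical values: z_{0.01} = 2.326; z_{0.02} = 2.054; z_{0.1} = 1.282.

n₁ = 28

With allocation ratio k = n₂/n₁ = 2.5, Var(x̄₁−x̄₂) = σ²(1/n₁ + 1/(k·n₁)) = σ²·(k+1)/(k·n₁).
So n₁ = (1 + 1/k)·((z_{α} + z_β)/d)² = 1.400 × (3.336/0.75)².
n₁ = 1.400 × 19.78 = 27.7.
Round up: n₁ = 28, giving n₂ = 2.5 × 28 = 70.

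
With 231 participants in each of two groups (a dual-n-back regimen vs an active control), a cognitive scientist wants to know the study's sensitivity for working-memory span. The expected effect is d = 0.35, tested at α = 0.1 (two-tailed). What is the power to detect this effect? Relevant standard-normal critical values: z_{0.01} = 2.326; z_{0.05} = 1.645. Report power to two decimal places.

For two equal groups, power = Φ(d·√(n/2) − z_{α/2}).
d·√(n/2) = 0.35 × √(231/2) = 0.35 × 10.747 = 3.761.
z_β = 3.761 − 1.645 = 2.116.
Power = Φ(2.116) = 0.983.

power ≈ 0.98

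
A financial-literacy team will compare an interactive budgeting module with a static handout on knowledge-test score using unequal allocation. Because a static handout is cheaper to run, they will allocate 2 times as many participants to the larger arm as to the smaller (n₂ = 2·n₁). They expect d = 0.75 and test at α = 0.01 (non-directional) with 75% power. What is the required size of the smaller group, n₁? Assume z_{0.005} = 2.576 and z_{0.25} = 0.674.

n₁ = 29

With allocation ratio k = n₂/n₁ = 2, Var(x̄₁−x̄₂) = σ²(1/n₁ + 1/(k·n₁)) = σ²·(k+1)/(k·n₁).
So n₁ = (1 + 1/k)·((z_{α/2} + z_β)/d)² = 1.500 × (3.250/0.75)².
n₁ = 1.500 × 18.78 = 28.2.
Round up: n₁ = 29, giving n₂ = 2 × 29 = 58.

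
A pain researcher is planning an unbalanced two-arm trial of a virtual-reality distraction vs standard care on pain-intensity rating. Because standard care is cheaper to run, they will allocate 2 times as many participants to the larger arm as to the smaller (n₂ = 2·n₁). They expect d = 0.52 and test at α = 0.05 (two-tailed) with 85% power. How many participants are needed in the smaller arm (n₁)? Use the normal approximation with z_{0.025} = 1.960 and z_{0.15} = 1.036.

n₁ = 50

With allocation ratio k = n₂/n₁ = 2, Var(x̄₁−x̄₂) = σ²(1/n₁ + 1/(k·n₁)) = σ²·(k+1)/(k·n₁).
So n₁ = (1 + 1/k)·((z_{α/2} + z_β)/d)² = 1.500 × (2.996/0.52)².
n₁ = 1.500 × 33.20 = 49.8.
Round up: n₁ = 50, giving n₂ = 2 × 50 = 100.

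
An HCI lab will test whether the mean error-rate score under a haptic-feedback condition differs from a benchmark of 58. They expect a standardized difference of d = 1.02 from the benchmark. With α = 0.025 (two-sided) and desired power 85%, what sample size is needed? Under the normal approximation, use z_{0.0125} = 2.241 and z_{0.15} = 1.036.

n = 11

For a one-sample test: n = ((z_{α/2} + z_β) / d)².
z_{α/2} + z_β = 2.241 + 1.036 = 3.277.
n = (3.277 / 1.02)² = 3.213² = 10.32.
Round up.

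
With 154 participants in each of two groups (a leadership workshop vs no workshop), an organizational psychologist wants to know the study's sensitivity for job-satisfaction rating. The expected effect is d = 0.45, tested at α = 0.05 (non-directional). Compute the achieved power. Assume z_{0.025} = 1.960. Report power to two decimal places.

For two equal groups, power = Φ(d·√(n/2) − z_{α/2}).
d·√(n/2) = 0.45 × √(154/2) = 0.45 × 8.775 = 3.949.
z_β = 3.949 − 1.960 = 1.989.
Power = Φ(1.989) = 0.977.

power ≈ 0.98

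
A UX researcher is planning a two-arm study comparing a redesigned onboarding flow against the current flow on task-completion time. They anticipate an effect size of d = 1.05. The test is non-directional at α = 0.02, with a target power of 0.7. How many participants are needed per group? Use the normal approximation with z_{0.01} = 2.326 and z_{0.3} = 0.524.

n = 15 per group

For two independent groups with equal n: n = 2·((z_{α/2} + z_β) / d)².
z_{α/2} + z_β = 2.326 + 0.524 = 2.850.
n = 2 × (2.850 / 1.05)² = 2 × 2.714² = 2 × 7.37 = 14.7.
Round up to the next whole participant.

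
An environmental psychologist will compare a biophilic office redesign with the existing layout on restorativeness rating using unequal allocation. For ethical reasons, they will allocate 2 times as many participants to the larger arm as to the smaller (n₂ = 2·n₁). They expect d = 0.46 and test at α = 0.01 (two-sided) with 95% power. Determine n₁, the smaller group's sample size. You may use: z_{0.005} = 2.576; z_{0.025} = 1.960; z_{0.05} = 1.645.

n₁ = 127

With allocation ratio k = n₂/n₁ = 2, Var(x̄₁−x̄₂) = σ²(1/n₁ + 1/(k·n₁)) = σ²·(k+1)/(k·n₁).
So n₁ = (1 + 1/k)·((z_{α/2} + z_β)/d)² = 1.500 × (4.221/0.46)².
n₁ = 1.500 × 84.20 = 126.3.
Round up: n₁ = 127, giving n₂ = 2 × 127 = 254.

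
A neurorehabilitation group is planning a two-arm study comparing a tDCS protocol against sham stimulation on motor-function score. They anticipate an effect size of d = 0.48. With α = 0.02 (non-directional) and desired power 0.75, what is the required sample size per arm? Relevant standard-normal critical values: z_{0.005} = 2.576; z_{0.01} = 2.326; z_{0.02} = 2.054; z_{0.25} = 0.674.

n = 79 per group

For two independent groups with equal n: n = 2·((z_{α/2} + z_β) / d)².
z_{α/2} + z_β = 2.326 + 0.674 = 3.000.
n = 2 × (3.000 / 0.48)² = 2 × 6.250² = 2 × 39.06 = 78.1.
Round up to the next whole participant.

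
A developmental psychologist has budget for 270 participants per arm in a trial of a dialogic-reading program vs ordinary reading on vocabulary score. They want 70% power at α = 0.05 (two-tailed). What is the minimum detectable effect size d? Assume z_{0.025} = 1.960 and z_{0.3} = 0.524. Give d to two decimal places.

d_min ≈ 0.21

For two independent groups of n = 270 each: d_min = (z_{α/2} + z_β)·√(2/n).
z-sum = 1.960 + 0.524 = 2.484.
d_min = 2.484 × √(2/270) = 2.484 × 0.0861 = 0.214.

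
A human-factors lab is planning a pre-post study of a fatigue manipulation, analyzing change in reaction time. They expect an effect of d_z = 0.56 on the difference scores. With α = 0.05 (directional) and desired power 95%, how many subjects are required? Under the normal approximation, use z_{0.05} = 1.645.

n = 35 pairs

For a paired (one-sample on differences) test: n = ((z_{α} + z_β) / d)².
z_{α} + z_β = 1.645 + 1.645 = 3.290.
n = (3.290 / 0.56)² = 5.875² = 34.52.
Round up.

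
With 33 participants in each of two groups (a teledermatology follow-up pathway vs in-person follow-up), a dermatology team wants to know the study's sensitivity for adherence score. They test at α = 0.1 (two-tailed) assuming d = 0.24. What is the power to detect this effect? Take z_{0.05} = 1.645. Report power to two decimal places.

power ≈ 0.25

For two equal groups, power = Φ(d·√(n/2) − z_{α/2}).
d·√(n/2) = 0.24 × √(33/2) = 0.24 × 4.062 = 0.975.
z_β = 0.975 − 1.645 = -0.670.
Power = Φ(-0.670) = 0.251.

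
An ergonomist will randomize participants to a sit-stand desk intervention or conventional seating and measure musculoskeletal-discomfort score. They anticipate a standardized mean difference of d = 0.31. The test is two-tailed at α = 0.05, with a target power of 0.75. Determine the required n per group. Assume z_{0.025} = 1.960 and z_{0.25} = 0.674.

For two independent groups with equal n: n = 2·((z_{α/2} + z_β) / d)².
z_{α/2} + z_β = 1.960 + 0.674 = 2.634.
n = 2 × (2.634 / 0.31)² = 2 × 8.497² = 2 × 72.20 = 144.4.
Round up to the next whole participant.

n = 145 per group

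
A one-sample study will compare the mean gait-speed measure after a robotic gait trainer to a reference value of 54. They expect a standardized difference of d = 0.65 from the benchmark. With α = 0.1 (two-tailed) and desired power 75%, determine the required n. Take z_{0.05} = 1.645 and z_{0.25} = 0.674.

For a one-sample test: n = ((z_{α/2} + z_β) / d)².
z_{α/2} + z_β = 1.645 + 0.674 = 2.319.
n = (2.319 / 0.65)² = 3.568² = 12.73.
Round up.

n = 13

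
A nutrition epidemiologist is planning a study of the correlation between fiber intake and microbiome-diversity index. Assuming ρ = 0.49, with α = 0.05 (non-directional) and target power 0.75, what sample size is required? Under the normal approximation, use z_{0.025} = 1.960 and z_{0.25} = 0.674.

Fisher's z: C = ½·ln((1+r)/(1−r)) = ½·ln(2.9216) = 0.5361.
n = ((z_{α/2} + z_β)/C)² + 3.
(1.960 + 0.674) / 0.5361 = 2.634 / 0.5361 = 4.913.
n = 4.913² + 3 = 24.14 + 3 = 27.1.
Round up.

n = 28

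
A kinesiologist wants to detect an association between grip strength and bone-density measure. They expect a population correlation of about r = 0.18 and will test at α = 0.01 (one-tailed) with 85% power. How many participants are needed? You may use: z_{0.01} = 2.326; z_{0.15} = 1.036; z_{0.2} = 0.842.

n = 345

Fisher's z: C = ½·ln((1+r)/(1−r)) = ½·ln(1.4390) = 0.1820.
n = ((z_{α} + z_β)/C)² + 3.
(2.326 + 1.036) / 0.1820 = 3.362 / 0.1820 = 18.473.
n = 18.473² + 3 = 341.23 + 3 = 344.2.
Round up.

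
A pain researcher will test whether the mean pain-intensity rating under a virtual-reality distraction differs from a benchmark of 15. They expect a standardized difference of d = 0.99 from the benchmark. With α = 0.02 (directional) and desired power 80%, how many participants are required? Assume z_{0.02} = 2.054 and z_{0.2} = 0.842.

For a one-sample test: n = ((z_{α} + z_β) / d)².
z_{α} + z_β = 2.054 + 0.842 = 2.896.
n = (2.896 / 0.99)² = 2.925² = 8.56.
Round up.

n = 9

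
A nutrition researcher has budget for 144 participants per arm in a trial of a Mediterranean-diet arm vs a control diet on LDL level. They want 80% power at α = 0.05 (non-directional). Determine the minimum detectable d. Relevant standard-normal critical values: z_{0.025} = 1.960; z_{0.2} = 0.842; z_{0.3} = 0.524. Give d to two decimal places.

d_min ≈ 0.33

For two independent groups of n = 144 each: d_min = (z_{α/2} + z_β)·√(2/n).
z-sum = 1.960 + 0.842 = 2.802.
d_min = 2.802 × √(2/144) = 2.802 × 0.1179 = 0.330.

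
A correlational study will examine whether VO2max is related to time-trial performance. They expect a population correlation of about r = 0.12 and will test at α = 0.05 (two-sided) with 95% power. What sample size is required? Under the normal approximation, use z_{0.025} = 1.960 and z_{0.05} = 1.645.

n = 897

Fisher's z: C = ½·ln((1+r)/(1−r)) = ½·ln(1.2727) = 0.1206.
n = ((z_{α/2} + z_β)/C)² + 3.
(1.960 + 1.645) / 0.1206 = 3.605 / 0.1206 = 29.892.
n = 29.892² + 3 = 893.54 + 3 = 896.5.
Round up.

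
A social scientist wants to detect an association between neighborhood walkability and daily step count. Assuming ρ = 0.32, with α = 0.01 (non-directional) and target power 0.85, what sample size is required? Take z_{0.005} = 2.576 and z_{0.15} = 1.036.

n = 122

Fisher's z: C = ½·ln((1+r)/(1−r)) = ½·ln(1.9412) = 0.3316.
n = ((z_{α/2} + z_β)/C)² + 3.
(2.576 + 1.036) / 0.3316 = 3.612 / 0.3316 = 10.893.
n = 10.893² + 3 = 118.65 + 3 = 121.6.
Round up.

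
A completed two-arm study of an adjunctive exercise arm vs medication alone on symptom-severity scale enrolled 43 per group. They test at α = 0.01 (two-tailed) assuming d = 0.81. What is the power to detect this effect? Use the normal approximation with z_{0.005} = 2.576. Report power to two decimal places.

power ≈ 0.88

For two equal groups, power = Φ(d·√(n/2) − z_{α/2}).
d·√(n/2) = 0.81 × √(43/2) = 0.81 × 4.637 = 3.756.
z_β = 3.756 − 2.576 = 1.180.
Power = Φ(1.180) = 0.881.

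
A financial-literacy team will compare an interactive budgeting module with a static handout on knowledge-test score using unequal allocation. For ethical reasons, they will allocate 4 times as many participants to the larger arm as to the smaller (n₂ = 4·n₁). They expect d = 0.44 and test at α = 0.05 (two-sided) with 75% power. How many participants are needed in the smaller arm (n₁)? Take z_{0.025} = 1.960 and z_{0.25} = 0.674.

With allocation ratio k = n₂/n₁ = 4, Var(x̄₁−x̄₂) = σ²(1/n₁ + 1/(k·n₁)) = σ²·(k+1)/(k·n₁).
So n₁ = (1 + 1/k)·((z_{α/2} + z_β)/d)² = 1.250 × (2.634/0.44)².
n₁ = 1.250 × 35.84 = 44.8.
Round up: n₁ = 45, giving n₂ = 4 × 45 = 180.

n₁ = 45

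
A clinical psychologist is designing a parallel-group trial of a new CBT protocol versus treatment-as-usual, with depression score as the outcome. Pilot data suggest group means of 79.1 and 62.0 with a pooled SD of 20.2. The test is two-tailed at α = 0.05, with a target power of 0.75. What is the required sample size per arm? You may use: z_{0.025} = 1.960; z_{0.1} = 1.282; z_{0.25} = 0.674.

Cohen's d = |M₁ − M₂| / SD_pooled = |79.1 − 62.0| / 20.2 = 17.1 / 20.2 = 0.847.
For two independent groups with equal n: n = 2·((z_{α/2} + z_β) / d)².
z_{α/2} + z_β = 1.960 + 0.674 = 2.634.
n = 2 × (2.634 / 0.847)² = 2 × 3.110² = 2 × 9.67 = 19.3.
Round up to the next whole participant.

n = 20 per group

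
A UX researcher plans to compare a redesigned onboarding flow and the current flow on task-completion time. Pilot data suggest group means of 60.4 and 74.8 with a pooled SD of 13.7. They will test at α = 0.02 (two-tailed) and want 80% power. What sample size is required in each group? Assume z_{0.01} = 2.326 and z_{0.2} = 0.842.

n = 19 per group

Cohen's d = |M₁ − M₂| / SD_pooled = |60.4 − 74.8| / 13.7 = 14.4 / 13.7 = 1.051.
For two independent groups with equal n: n = 2·((z_{α/2} + z_β) / d)².
z_{α/2} + z_β = 2.326 + 0.842 = 3.168.
n = 2 × (3.168 / 1.051)² = 2 × 3.014² = 2 × 9.09 = 18.2.
Round up to the next whole participant.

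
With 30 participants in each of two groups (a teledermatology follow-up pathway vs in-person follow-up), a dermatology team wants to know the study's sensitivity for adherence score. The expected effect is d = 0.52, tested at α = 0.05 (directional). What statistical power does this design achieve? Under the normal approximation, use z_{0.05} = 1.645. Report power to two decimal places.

power ≈ 0.64

For two equal groups, power = Φ(d·√(n/2) − z_{α}).
d·√(n/2) = 0.52 × √(30/2) = 0.52 × 3.873 = 2.014.
z_β = 2.014 − 1.645 = 0.369.
Power = Φ(0.369) = 0.644.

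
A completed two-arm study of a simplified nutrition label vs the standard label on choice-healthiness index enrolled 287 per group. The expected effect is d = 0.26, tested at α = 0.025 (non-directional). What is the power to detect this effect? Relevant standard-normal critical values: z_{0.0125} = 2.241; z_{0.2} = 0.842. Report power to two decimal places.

power ≈ 0.81

For two equal groups, power = Φ(d·√(n/2) − z_{α/2}).
d·√(n/2) = 0.26 × √(287/2) = 0.26 × 11.979 = 3.115.
z_β = 3.115 − 2.241 = 0.874.
Power = Φ(0.874) = 0.809.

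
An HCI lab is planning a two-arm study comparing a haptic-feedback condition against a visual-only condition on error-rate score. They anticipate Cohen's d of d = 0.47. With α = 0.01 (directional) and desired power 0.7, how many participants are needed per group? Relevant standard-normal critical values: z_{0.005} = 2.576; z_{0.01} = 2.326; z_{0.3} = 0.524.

n = 74 per group

For two independent groups with equal n: n = 2·((z_{α} + z_β) / d)².
z_{α} + z_β = 2.326 + 0.524 = 2.850.
n = 2 × (2.850 / 0.47)² = 2 × 6.064² = 2 × 36.77 = 73.5.
Round up to the next whole participant.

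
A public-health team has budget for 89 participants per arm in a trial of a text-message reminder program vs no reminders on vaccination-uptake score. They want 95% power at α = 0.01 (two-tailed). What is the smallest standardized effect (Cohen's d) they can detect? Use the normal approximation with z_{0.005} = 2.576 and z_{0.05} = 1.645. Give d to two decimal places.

d_min ≈ 0.63

For two independent groups of n = 89 each: d_min = (z_{α/2} + z_β)·√(2/n).
z-sum = 2.576 + 1.645 = 4.221.
d_min = 4.221 × √(2/89) = 4.221 × 0.1499 = 0.633.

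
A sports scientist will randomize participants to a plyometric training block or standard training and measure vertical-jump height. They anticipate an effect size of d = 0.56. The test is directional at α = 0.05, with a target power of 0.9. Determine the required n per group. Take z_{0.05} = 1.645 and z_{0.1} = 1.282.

n = 55 per group

For two independent groups with equal n: n = 2·((z_{α} + z_β) / d)².
z_{α} + z_β = 1.645 + 1.282 = 2.927.
n = 2 × (2.927 / 0.56)² = 2 × 5.227² = 2 × 27.32 = 54.6.
Round up to the next whole participant.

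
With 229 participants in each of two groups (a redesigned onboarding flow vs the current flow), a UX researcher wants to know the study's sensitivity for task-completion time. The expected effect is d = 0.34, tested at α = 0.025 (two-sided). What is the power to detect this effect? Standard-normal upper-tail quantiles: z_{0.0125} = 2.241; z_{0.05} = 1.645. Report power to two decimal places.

For two equal groups, power = Φ(d·√(n/2) − z_{α/2}).
d·√(n/2) = 0.34 × √(229/2) = 0.34 × 10.700 = 3.638.
z_β = 3.638 − 2.241 = 1.397.
Power = Φ(1.397) = 0.919.

power ≈ 0.92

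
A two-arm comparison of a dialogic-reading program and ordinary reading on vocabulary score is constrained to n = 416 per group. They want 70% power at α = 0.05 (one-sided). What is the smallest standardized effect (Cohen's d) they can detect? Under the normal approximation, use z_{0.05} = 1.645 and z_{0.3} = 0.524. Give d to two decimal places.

For two independent groups of n = 416 each: d_min = (z_{α} + z_β)·√(2/n).
z-sum = 1.645 + 0.524 = 2.169.
d_min = 2.169 × √(2/416) = 2.169 × 0.0693 = 0.150.

d_min ≈ 0.15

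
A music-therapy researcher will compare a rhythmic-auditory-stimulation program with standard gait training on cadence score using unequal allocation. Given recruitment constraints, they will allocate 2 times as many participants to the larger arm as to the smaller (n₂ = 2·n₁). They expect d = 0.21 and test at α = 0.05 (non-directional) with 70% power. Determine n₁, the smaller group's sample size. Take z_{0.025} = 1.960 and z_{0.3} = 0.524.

With allocation ratio k = n₂/n₁ = 2, Var(x̄₁−x̄₂) = σ²(1/n₁ + 1/(k·n₁)) = σ²·(k+1)/(k·n₁).
So n₁ = (1 + 1/k)·((z_{α/2} + z_β)/d)² = 1.500 × (2.484/0.21)².
n₁ = 1.500 × 139.92 = 209.9.
Round up: n₁ = 210, giving n₂ = 2 × 210 = 420.

n₁ = 210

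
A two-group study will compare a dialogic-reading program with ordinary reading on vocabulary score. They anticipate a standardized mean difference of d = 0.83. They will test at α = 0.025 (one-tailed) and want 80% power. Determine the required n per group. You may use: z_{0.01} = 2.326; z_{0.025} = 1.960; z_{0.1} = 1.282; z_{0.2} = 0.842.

For two independent groups with equal n: n = 2·((z_{α} + z_β) / d)².
z_{α} + z_β = 1.960 + 0.842 = 2.802.
n = 2 × (2.802 / 0.83)² = 2 × 3.376² = 2 × 11.40 = 22.8.
Round up to the next whole participant.

n = 23 per group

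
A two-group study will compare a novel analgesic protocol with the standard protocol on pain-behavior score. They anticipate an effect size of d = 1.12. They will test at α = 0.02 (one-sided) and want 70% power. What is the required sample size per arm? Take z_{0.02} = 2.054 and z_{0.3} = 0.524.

For two independent groups with equal n: n = 2·((z_{α} + z_β) / d)².
z_{α} + z_β = 2.054 + 0.524 = 2.578.
n = 2 × (2.578 / 1.12)² = 2 × 2.302² = 2 × 5.30 = 10.6.
Round up to the next whole participant.

n = 11 per group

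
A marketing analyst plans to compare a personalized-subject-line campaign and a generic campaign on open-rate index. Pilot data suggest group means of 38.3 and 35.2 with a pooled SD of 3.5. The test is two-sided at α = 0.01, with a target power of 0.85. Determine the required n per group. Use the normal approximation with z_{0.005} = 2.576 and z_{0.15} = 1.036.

Cohen's d = |M₁ − M₂| / SD_pooled = |38.3 − 35.2| / 3.5 = 3.1 / 3.5 = 0.886.
For two independent groups with equal n: n = 2·((z_{α/2} + z_β) / d)².
z_{α/2} + z_β = 2.576 + 1.036 = 3.612.
n = 2 × (3.612 / 0.886)² = 2 × 4.077² = 2 × 16.62 = 33.2.
Round up to the next whole participant.

n = 34 per group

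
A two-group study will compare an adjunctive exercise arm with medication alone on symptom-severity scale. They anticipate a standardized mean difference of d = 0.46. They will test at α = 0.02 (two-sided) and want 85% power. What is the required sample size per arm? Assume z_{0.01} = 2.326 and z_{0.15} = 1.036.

For two independent groups with equal n: n = 2·((z_{α/2} + z_β) / d)².
z_{α/2} + z_β = 2.326 + 1.036 = 3.362.
n = 2 × (3.362 / 0.46)² = 2 × 7.309² = 2 × 53.42 = 106.8.
Round up to the next whole participant.

n = 107 per group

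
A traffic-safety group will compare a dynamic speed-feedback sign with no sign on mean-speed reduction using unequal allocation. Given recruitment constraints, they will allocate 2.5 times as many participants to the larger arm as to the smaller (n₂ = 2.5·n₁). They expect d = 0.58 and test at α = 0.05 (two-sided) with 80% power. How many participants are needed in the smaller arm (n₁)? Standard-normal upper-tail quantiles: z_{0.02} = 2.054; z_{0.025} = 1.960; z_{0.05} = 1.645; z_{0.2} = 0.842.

n₁ = 33

With allocation ratio k = n₂/n₁ = 2.5, Var(x̄₁−x̄₂) = σ²(1/n₁ + 1/(k·n₁)) = σ²·(k+1)/(k·n₁).
So n₁ = (1 + 1/k)·((z_{α/2} + z_β)/d)² = 1.400 × (2.802/0.58)².
n₁ = 1.400 × 23.34 = 32.7.
Round up: n₁ = 33, giving n₂ = ⌈2.5 × 33⌉ = ⌈82.5⌉ = 83.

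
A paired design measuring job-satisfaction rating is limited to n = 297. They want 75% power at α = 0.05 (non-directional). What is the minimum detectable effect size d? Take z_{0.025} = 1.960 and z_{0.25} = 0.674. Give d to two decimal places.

d_min ≈ 0.15

For a single sample (or paired design) of n = 297: d_min = (z_{α/2} + z_β)/√n.
z-sum = 1.960 + 0.674 = 2.634.
d_min = 2.634 / √297 = 2.634 / 17.234 = 0.153.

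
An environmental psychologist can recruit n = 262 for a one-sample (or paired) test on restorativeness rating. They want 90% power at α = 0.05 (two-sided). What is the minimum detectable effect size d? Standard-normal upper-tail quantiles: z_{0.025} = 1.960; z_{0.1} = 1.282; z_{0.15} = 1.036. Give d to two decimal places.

d_min ≈ 0.20

For a single sample (or paired design) of n = 262: d_min = (z_{α/2} + z_β)/√n.
z-sum = 1.960 + 1.282 = 3.242.
d_min = 3.242 / √262 = 3.242 / 16.186 = 0.200.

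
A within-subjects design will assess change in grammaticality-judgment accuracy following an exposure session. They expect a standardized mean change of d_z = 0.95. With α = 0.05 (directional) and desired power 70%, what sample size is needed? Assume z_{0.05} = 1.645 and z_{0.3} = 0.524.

For a paired (one-sample on differences) test: n = ((z_{α} + z_β) / d)².
z_{α} + z_β = 1.645 + 0.524 = 2.169.
n = (2.169 / 0.95)² = 2.283² = 5.21.
Round up.

n = 6 pairs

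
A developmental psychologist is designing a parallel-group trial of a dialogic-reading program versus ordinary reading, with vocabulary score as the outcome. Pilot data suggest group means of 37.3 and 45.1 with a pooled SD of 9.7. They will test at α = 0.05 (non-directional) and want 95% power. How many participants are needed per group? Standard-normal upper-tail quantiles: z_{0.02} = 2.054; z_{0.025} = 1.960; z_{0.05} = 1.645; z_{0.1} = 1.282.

n = 41 per group

Cohen's d = |M₁ − M₂| / SD_pooled = |37.3 − 45.1| / 9.7 = 7.8 / 9.7 = 0.804.
For two independent groups with equal n: n = 2·((z_{α/2} + z_β) / d)².
z_{α/2} + z_β = 1.960 + 1.645 = 3.605.
n = 2 × (3.605 / 0.804)² = 2 × 4.484² = 2 × 20.10 = 40.2.
Round up to the next whole participant.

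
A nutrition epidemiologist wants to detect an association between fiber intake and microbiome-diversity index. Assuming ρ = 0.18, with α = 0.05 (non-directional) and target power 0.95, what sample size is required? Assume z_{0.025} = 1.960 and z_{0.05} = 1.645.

Fisher's z: C = ½·ln((1+r)/(1−r)) = ½·ln(1.4390) = 0.1820.
n = ((z_{α/2} + z_β)/C)² + 3.
(1.960 + 1.645) / 0.1820 = 3.605 / 0.1820 = 19.808.
n = 19.808² + 3 = 392.34 + 3 = 395.3.
Round up.

n = 396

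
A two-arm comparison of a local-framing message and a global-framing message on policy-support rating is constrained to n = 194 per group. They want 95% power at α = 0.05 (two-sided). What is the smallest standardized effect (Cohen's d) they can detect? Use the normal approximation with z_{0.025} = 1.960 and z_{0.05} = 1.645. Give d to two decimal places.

d_min ≈ 0.37

For two independent groups of n = 194 each: d_min = (z_{α/2} + z_β)·√(2/n).
z-sum = 1.960 + 1.645 = 3.605.
d_min = 3.605 × √(2/194) = 3.605 × 0.1015 = 0.366.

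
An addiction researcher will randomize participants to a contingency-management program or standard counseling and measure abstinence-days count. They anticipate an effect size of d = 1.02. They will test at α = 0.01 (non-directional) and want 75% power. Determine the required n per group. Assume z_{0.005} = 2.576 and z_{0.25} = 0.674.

For two independent groups with equal n: n = 2·((z_{α/2} + z_β) / d)².
z_{α/2} + z_β = 2.576 + 0.674 = 3.250.
n = 2 × (3.250 / 1.02)² = 2 × 3.186² = 2 × 10.15 = 20.3.
Round up to the next whole participant.

n = 21 per group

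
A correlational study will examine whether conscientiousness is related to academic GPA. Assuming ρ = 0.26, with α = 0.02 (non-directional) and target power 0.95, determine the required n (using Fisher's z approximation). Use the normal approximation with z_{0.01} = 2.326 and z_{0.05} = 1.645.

n = 226

Fisher's z: C = ½·ln((1+r)/(1−r)) = ½·ln(1.7027) = 0.2661.
n = ((z_{α/2} + z_β)/C)² + 3.
(2.326 + 1.645) / 0.2661 = 3.971 / 0.2661 = 14.923.
n = 14.923² + 3 = 222.69 + 3 = 225.7.
Round up.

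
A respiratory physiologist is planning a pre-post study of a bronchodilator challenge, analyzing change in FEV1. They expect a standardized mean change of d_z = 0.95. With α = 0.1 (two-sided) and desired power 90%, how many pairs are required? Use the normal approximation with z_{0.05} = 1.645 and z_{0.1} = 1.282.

n = 10 pairs

For a paired (one-sample on differences) test: n = ((z_{α/2} + z_β) / d)².
z_{α/2} + z_β = 1.645 + 1.282 = 2.927.
n = (2.927 / 0.95)² = 3.081² = 9.49.
Round up.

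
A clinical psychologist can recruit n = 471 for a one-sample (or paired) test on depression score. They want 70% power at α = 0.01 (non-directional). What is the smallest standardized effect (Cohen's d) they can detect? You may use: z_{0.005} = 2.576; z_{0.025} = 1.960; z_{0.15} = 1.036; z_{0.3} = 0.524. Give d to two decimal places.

d_min ≈ 0.14

For a single sample (or paired design) of n = 471: d_min = (z_{α/2} + z_β)/√n.
z-sum = 2.576 + 0.524 = 3.100.
d_min = 3.100 / √471 = 3.100 / 21.703 = 0.143.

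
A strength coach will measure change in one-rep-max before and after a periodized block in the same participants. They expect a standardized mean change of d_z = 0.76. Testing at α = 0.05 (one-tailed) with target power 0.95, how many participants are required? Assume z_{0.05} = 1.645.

n = 19 pairs

For a paired (one-sample on differences) test: n = ((z_{α} + z_β) / d)².
z_{α} + z_β = 1.645 + 1.645 = 3.290.
n = (3.290 / 0.76)² = 4.329² = 18.74.
Round up.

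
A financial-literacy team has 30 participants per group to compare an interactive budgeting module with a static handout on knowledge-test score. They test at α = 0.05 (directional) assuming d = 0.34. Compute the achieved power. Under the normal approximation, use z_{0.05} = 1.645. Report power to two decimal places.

power ≈ 0.37

For two equal groups, power = Φ(d·√(n/2) − z_{α}).
d·√(n/2) = 0.34 × √(30/2) = 0.34 × 3.873 = 1.317.
z_β = 1.317 − 1.645 = -0.328.
Power = Φ(-0.328) = 0.371.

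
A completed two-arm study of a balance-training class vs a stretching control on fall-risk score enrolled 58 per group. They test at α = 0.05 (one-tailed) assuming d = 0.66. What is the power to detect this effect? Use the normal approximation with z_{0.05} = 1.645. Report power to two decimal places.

power ≈ 0.97

For two equal groups, power = Φ(d·√(n/2) − z_{α}).
d·√(n/2) = 0.66 × √(58/2) = 0.66 × 5.385 = 3.554.
z_β = 3.554 − 1.645 = 1.909.
Power = Φ(1.909) = 0.972.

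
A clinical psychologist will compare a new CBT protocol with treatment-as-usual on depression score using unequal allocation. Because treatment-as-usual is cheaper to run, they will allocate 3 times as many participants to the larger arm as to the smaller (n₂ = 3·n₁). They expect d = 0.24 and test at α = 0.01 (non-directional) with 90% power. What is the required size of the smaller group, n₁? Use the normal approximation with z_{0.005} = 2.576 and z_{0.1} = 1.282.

n₁ = 345

With allocation ratio k = n₂/n₁ = 3, Var(x̄₁−x̄₂) = σ²(1/n₁ + 1/(k·n₁)) = σ²·(k+1)/(k·n₁).
So n₁ = (1 + 1/k)·((z_{α/2} + z_β)/d)² = 1.333 × (3.858/0.24)².
n₁ = 1.333 × 258.41 = 344.5.
Round up: n₁ = 345, giving n₂ = 3 × 345 = 1035.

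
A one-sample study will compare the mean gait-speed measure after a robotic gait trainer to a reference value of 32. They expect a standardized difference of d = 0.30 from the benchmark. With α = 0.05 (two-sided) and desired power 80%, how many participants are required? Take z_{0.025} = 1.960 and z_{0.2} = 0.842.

For a one-sample test: n = ((z_{α/2} + z_β) / d)².
z_{α/2} + z_β = 1.960 + 0.842 = 2.802.
n = (2.802 / 0.30)² = 9.340² = 87.24.
Round up.

n = 88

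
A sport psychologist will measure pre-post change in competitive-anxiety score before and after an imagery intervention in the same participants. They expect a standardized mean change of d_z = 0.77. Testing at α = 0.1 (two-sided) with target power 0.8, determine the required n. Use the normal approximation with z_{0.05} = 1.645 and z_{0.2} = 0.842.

n = 11 pairs

For a paired (one-sample on differences) test: n = ((z_{α/2} + z_β) / d)².
z_{α/2} + z_β = 1.645 + 0.842 = 2.487.
n = (2.487 / 0.77)² = 3.230² = 10.43.
Round up.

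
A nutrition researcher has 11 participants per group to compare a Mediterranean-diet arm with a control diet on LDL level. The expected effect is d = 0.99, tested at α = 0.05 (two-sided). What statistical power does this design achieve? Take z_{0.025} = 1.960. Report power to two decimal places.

For two equal groups, power = Φ(d·√(n/2) − z_{α/2}).
d·√(n/2) = 0.99 × √(11/2) = 0.99 × 2.345 = 2.322.
z_β = 2.322 − 1.960 = 0.362.
Power = Φ(0.362) = 0.641.

power ≈ 0.64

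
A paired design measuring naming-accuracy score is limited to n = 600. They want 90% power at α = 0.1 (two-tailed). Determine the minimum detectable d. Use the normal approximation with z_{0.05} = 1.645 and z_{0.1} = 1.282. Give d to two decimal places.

For a single sample (or paired design) of n = 600: d_min = (z_{α/2} + z_β)/√n.
z-sum = 1.645 + 1.282 = 2.927.
d_min = 2.927 / √600 = 2.927 / 24.495 = 0.119.

d_min ≈ 0.12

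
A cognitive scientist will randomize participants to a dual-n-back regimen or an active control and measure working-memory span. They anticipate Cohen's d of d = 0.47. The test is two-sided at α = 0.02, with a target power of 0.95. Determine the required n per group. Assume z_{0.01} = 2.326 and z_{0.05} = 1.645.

n = 143 per group

For two independent groups with equal n: n = 2·((z_{α/2} + z_β) / d)².
z_{α/2} + z_β = 2.326 + 1.645 = 3.971.
n = 2 × (3.971 / 0.47)² = 2 × 8.449² = 2 × 71.38 = 142.8.
Round up to the next whole participant.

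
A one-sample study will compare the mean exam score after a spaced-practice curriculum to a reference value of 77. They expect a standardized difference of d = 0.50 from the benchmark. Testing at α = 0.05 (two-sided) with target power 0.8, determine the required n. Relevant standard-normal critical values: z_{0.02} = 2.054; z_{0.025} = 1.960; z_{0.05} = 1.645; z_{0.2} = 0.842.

n = 32

For a one-sample test: n = ((z_{α/2} + z_β) / d)².
z_{α/2} + z_β = 1.960 + 0.842 = 2.802.
n = (2.802 / 0.50)² = 5.604² = 31.40.
Round up.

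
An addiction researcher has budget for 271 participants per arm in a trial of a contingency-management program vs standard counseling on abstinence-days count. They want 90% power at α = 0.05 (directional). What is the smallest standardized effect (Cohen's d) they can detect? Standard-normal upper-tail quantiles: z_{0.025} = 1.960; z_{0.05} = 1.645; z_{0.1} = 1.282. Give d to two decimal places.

For two independent groups of n = 271 each: d_min = (z_{α} + z_β)·√(2/n).
z-sum = 1.645 + 1.282 = 2.927.
d_min = 2.927 × √(2/271) = 2.927 × 0.0859 = 0.251.

d_min ≈ 0.25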